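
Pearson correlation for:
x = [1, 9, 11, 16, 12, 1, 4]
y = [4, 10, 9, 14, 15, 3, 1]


n=7, Σx=54, Σy=56, Σxy=604, Σx²=620, Σy²=628
r = (7×604 - 54×56)/√((7×620 - 54²)(7×628 - 56²))
= 1204/√(1424×1260) = 1204/√1794240 ≈ 1204/1339.4924 ≈ 0.8988

r ≈ 0.8988


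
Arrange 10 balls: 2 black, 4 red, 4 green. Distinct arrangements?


10!/(2!×4!×4!) = 3150

3150


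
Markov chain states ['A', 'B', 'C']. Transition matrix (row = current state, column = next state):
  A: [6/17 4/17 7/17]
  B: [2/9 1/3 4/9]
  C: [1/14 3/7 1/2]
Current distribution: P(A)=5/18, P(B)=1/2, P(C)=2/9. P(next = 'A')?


P(next=A) = Σᵢ P(now=i)×P(i→A)
= 5/18×6/17 + 1/2×2/9 + 2/9×1/14
= 5/51 + 1/9 + 1/63 = 241/1071

P = 241/1071 ≈ 0.2250


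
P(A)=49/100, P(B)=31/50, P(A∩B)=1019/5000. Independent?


P(A)×P(B) = 1519/5000
P(A∩B) = 1019/5000
Not equal → NOT independent

No, not independent


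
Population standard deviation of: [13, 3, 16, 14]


Mean = 46/4 = 23/2
  (13-23/2)²=9/4
  (3-23/2)²=289/4
  (16-23/2)²=81/4
  (14-23/2)²=25/4
Σ(x-μ)² = 101
σ² = 101/4

σ = √(101/4) ≈ 5.0249


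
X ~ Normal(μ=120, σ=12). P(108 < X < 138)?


z₁=(108-120)/12=-1.0, z₂=(138-120)/12=1.5
P = Φ(1.5) - Φ(-1.0) = 0.933193 - 0.158655 = 0.774538 ≈ 0.7745

P(108 < X < 138) ≈ 0.7745


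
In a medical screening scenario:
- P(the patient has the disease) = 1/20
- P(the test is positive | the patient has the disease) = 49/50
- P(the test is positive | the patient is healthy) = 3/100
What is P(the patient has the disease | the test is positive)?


Using Bayes' theorem:
P(A|B) = P(B|A)·P(A) / P(B)

P(the test is positive) = 49/50 × 1/20 + 3/100 × 19/20
= 49/1000 + 57/2000 = 31/400

P(the patient has the disease|the test is positive) = (49/1000) / (31/400) = 98/155

P(the patient has the disease|the test is positive) = 98/155 ≈ 63.23%


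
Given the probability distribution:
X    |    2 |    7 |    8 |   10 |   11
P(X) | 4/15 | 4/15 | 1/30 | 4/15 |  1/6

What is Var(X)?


E[X] = 43/6
E[X²] = 631/10
Var(X) = E[X²] - (E[X])² = 631/10 - 1849/36 = 2113/180

Var(X) = 2113/180 ≈ 11.7389


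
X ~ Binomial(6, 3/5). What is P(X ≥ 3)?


P(X ≥ 3) = Σ P(X=i) for i=3..6
P(X=3) = 864/3125
P(X=4) = 972/3125
P(X=5) = 2916/15625
P(X=6) = 729/15625
Sum = 513/625

P(X ≥ 3) = 513/625 ≈ 82.08%


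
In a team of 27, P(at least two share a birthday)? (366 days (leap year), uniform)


P(all different) = Π(366-i)/366 for i=0..26
= 0.374173
P(match) = 1 - 0.374173 = 0.625827

P ≈ 0.6258 ≈ 62.58%


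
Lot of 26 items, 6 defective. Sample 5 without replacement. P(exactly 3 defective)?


Hypergeometric: C(6,3)×C(20,2)/C(26,5)
= 20×190/65780 = 190/3289

P(X=3) = 190/3289 ≈ 5.78%


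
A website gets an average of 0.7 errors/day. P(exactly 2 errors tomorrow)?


Poisson(λ=0.7): P(X=2) = e^(-λ)×λ^k/k!
= e^(-0.7) × 0.7^2 / 2!
≈ 0.4965853038 × 0.49 / 2 ≈ 0.121663

P(X=2) ≈ 0.121663 ≈ 12.17%


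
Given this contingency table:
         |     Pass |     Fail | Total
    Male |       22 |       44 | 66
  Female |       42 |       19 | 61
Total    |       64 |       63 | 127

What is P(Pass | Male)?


P(Pass | Male) = 22/(22+44) = 22/66 = 1/3

P(Pass|Male) = 1/3 ≈ 33.33%


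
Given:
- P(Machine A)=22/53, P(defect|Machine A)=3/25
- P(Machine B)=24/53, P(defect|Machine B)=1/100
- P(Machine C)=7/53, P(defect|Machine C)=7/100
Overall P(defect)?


P(B) = Σ P(B|Aᵢ)×P(Aᵢ)
  3/25×22/53 = 66/1325
  1/100×24/53 = 6/1325
  7/100×7/53 = 49/5300
Sum = 337/5300

P(defect) = 337/5300 ≈ 6.36%


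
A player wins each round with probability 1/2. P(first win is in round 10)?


Geometric: P(X=10) = (1-p)^(k-1)×p = (1/2)^9×1/2 = 1/1024

P(X=10) = 1/1024 ≈ 0.10%


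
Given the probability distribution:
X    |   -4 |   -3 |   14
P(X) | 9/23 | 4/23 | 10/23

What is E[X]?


E[X] = Σ x·P(X=x)
= (-4)×(9/23) + (-3)×(4/23) + (14)×(10/23)
= 4

E[X] = 4


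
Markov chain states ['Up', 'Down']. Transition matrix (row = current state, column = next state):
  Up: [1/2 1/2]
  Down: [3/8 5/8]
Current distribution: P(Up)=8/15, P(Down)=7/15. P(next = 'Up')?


P(next=Up) = Σᵢ P(now=i)×P(i→Up)
= 8/15×1/2 + 7/15×3/8
= 4/15 + 7/40 = 53/120

P = 53/120 ≈ 0.4417


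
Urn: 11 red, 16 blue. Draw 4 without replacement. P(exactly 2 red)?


Hypergeometric: C(11,2)×C(16,2)/C(27,4)
= 55×120/17550 = 44/117

P(X=2) = 44/117 ≈ 37.61%


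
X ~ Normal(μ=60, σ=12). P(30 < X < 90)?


z₁=(30-60)/12=-2.5, z₂=(90-60)/12=2.5
P = Φ(2.5) - Φ(-2.5) = 0.993790 - 0.006210 = 0.987580 ≈ 0.9876

P(30 < X < 90) ≈ 0.9876


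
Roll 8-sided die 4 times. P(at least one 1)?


P(no 1)^4 = (7/8)^4 = 2401/4096
P(≥1) = 1 - 2401/4096 = 1695/4096

P = 1695/4096 ≈ 41.38%


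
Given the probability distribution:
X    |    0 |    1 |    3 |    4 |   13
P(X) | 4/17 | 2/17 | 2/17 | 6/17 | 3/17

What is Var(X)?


E[X] = 71/17
E[X²] = 623/17
Var(X) = E[X²] - (E[X])² = 623/17 - 5041/289 = 5550/289

Var(X) = 5550/289 ≈ 19.2042


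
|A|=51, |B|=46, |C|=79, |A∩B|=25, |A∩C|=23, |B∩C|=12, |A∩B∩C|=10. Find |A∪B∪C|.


|A∪B∪C| = 51+46+79-25-23-12+10 = 126

|A∪B∪C| = 126


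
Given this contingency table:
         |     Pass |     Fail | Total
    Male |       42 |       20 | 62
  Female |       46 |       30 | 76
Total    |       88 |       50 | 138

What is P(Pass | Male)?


P(Pass | Male) = 42/(42+20) = 42/62 = 21/31

P(Pass|Male) = 21/31 ≈ 67.74%


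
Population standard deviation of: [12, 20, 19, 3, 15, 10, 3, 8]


Mean = 90/8 = 45/4
  (12-45/4)²=9/16
  (20-45/4)²=1225/16
  (19-45/4)²=961/16
  (3-45/4)²=1089/16
  (15-45/4)²=225/16
  (10-45/4)²=25/16
  (3-45/4)²=1089/16
  (8-45/4)²=169/16
Σ(x-μ)² = 599/2
σ² = (599/2)/8 = 599/16

σ = √(599/16) ≈ 6.1186


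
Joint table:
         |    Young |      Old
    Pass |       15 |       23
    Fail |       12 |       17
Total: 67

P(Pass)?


P(Pass) = (15+23)/67 = 38/67

P(Pass) = 38/67 ≈ 56.72%


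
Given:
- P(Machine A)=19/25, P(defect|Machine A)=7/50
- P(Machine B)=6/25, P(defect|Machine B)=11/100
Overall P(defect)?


P(B) = Σ P(B|Aᵢ)×P(Aᵢ)
  7/50×19/25 = 133/1250
  11/100×6/25 = 33/1250
Sum = 83/625

P(defect) = 83/625 ≈ 13.28%


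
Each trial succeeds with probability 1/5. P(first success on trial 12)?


Geometric: P(X=12) = (1-p)^(k-1)×p = (4/5)^11×1/5 = 4194304/244140625

P(X=12) = 4194304/244140625 ≈ 1.72%


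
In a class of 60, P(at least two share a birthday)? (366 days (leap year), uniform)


P(all different) = Π(366-i)/366 for i=0..59
= 0.005966
P(match) = 1 - 0.005966 = 0.994034

P ≈ 0.9940 ≈ 99.40%


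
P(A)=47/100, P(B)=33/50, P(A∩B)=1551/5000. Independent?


P(A)×P(B) = 1551/5000
P(A∩B) = 1551/5000
Equal ✓ → Independent

Yes, independent


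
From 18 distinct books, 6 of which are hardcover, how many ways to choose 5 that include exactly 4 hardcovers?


Choose 4 of the 6 hardcovers and 1 of the other 12 books:
C(6,4)×C(12,1) = 15×12 = 180

180


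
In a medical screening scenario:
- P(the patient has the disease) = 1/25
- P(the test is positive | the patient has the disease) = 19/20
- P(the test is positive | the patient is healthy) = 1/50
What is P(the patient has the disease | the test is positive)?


Using Bayes' theorem:
P(A|B) = P(B|A)·P(A) / P(B)

P(the test is positive) = 19/20 × 1/25 + 1/50 × 24/25
= 19/500 + 12/625 = 143/2500

P(the patient has the disease|the test is positive) = (19/500) / (143/2500) = 95/143

P(the patient has the disease|the test is positive) = 95/143 ≈ 66.43%


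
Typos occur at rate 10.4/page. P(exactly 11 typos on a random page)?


Poisson(λ=10.4): P(X=11) = e^(-λ)×λ^k/k!
= e^(-10.4) × 10.4^11 / 11!
≈ 3.043248301e-05 × 153945405632 / 39916800 ≈ 0.117368

P(X=11) ≈ 0.117368 ≈ 11.74%


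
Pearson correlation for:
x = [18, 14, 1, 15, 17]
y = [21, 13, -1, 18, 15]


n=5, Σx=65, Σy=66, Σxy=1084, Σx²=1035, Σy²=1160
r = (5×1084 - 65×66)/√((5×1035 - 65²)(5×1160 - 66²))
= 1130/√(950×1444) = 1130/√1371800 ≈ 1130/1171.2387 ≈ 0.9648

r ≈ 0.9648


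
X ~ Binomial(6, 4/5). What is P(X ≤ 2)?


P(X ≤ 2) = Σ P(X=i) for i=0..2
P(X=0) = 1/15625
P(X=1) = 24/15625
P(X=2) = 48/3125
Sum = 53/3125

P(X ≤ 2) = 53/3125 ≈ 1.70%


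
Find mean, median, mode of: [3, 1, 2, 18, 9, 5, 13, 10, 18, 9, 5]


Sorted: [1, 2, 3, 5, 5, 9, 9, 10, 13, 18, 18]
Mean = 93/11
Median = 9
Freq: {3: 1, 1: 1, 2: 1, 18: 2, 9: 2, 5: 2, 13: 1, 10: 1}
Mode: [5, 9, 18]

Mean=93/11, Median=9, Mode=[5, 9, 18]


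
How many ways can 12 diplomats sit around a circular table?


Circular arrangements of 12 distinct objects: fix one position to break rotational symmetry.
(n-1)! = 11! = 39916800

39916800


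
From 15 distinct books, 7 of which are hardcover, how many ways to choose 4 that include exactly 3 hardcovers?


Choose 3 of the 7 hardcovers and 1 of the other 8 books:
C(7,3)×C(8,1) = 35×8 = 280

280


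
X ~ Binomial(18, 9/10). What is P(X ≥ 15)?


P(X ≥ 15) = Σ P(X=i) for i=15..18
P(X=15) = 10500447736827099/62500000000000000
P(X=16) = 283512088894331673/1000000000000000000
P(X=17) = 150094635296999121/500000000000000000
P(X=18) = 150094635296999121/1000000000000000000
Sum = 45090157928728131/50000000000000000

P(X ≥ 15) = 45090157928728131/50000000000000000 ≈ 90.18%


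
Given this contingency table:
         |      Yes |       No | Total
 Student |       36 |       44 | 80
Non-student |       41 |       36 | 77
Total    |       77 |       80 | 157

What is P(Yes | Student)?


P(Yes | Student) = 36/(36+44) = 36/80 = 9/20

P(Yes|Student) = 9/20 ≈ 45.00%


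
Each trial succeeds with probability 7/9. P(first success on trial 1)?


Geometric: P(X=1) = (1-p)^(k-1)×p = (2/9)^0×7/9 = 7/9

P(X=1) = 7/9 ≈ 77.78%


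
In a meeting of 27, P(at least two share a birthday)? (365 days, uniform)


P(all different) = Π(365-i)/365 for i=0..26
= 0.373141
P(match) = 1 - 0.373141 = 0.626859

P ≈ 0.6269 ≈ 62.69%


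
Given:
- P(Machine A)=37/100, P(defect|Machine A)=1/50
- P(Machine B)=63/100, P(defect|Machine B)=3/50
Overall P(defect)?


P(B) = Σ P(B|Aᵢ)×P(Aᵢ)
  1/50×37/100 = 37/5000
  3/50×63/100 = 189/5000
Sum = 113/2500

P(defect) = 113/2500 ≈ 4.52%


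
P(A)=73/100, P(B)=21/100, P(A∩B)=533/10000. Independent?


P(A)×P(B) = 1533/10000
P(A∩B) = 533/10000
Not equal → NOT independent

No, not independent


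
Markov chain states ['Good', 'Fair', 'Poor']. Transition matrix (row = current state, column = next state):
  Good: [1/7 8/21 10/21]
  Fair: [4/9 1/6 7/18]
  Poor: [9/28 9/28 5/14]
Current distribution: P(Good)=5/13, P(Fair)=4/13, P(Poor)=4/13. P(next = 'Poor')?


P(next=Poor) = Σᵢ P(now=i)×P(i→Poor)
= 5/13×10/21 + 4/13×7/18 + 4/13×5/14
= 50/273 + 14/117 + 10/91 = 26/63

P = 26/63 ≈ 0.4127


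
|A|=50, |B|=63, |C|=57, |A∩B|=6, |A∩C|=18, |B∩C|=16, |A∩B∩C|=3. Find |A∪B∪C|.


|A∪B∪C| = 50+63+57-6-18-16+3 = 133

|A∪B∪C| = 133


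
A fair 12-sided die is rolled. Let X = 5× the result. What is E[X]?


E[die] = (1+12)/2 = 13/2
E[X] = 5 × 13/2 = 65/2

E[X] = 65/2


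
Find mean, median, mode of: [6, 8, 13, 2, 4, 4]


Sorted: [2, 4, 4, 6, 8, 13]
Mean = 37/6
Median = 5
Freq: {6: 1, 8: 1, 13: 1, 2: 1, 4: 2}
Mode: [4]

Mean=37/6, Median=5, Mode=4


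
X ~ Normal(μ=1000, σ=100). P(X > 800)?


z = (800-1000)/100 = -2.0
P(X > 800) = 1 - P(Z ≤ -2.0) = 1 - 0.0228 = 0.9772

P(X > 800) ≈ 0.9772


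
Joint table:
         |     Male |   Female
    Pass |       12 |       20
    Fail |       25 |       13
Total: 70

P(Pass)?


P(Pass) = (12+20)/70 = 32/70 = 16/35

P(Pass) = 16/35 ≈ 45.71%


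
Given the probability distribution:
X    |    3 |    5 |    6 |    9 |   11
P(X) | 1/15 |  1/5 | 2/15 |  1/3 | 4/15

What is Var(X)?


E[X] = 119/15
E[X²] = 209/3
Var(X) = E[X²] - (E[X])² = 209/3 - 14161/225 = 1514/225

Var(X) = 1514/225 ≈ 6.7289


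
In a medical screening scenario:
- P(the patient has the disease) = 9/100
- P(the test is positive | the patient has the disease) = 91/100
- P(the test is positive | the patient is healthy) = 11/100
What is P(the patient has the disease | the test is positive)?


Using Bayes' theorem:
P(A|B) = P(B|A)·P(A) / P(B)

P(the test is positive) = 91/100 × 9/100 + 11/100 × 91/100
= 819/10000 + 1001/10000 = 91/500

P(the patient has the disease|the test is positive) = (819/10000) / (91/500) = 9/20

P(the patient has the disease|the test is positive) = 9/20 ≈ 45.00%


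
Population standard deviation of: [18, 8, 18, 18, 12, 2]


Mean = 76/6 = 38/3
  (18-38/3)²=256/9
  (8-38/3)²=196/9
  (18-38/3)²=256/9
  (18-38/3)²=256/9
  (12-38/3)²=4/9
  (2-38/3)²=1024/9
Σ(x-μ)² = 664/3
σ² = (664/3)/6 = 332/9

σ = √(332/9) ≈ 6.0736


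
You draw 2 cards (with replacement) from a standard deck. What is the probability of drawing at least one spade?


P(not a spade) = 39/52 = 3/4
P(none in 2 draws) = (3/4)^2 = 9/16
P(≥1 spade) = 1 - 9/16 = 7/16

P = 7/16 ≈ 43.75%


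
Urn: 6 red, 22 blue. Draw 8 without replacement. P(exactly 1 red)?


Hypergeometric: C(6,1)×C(22,7)/C(28,8)
= 6×170544/3108105 = 10336/31395

P(X=1) = 10336/31395 ≈ 32.92%


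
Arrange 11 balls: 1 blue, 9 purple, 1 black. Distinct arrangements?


11!/(1!×9!×1!) = 110

110


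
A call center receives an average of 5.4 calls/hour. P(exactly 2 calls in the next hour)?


Poisson(λ=5.4): P(X=2) = e^(-λ)×λ^k/k!
= e^(-5.4) × 5.4^2 / 2!
≈ 0.004516580943 × 29.16 / 2 ≈ 0.065852

P(X=2) ≈ 0.065852 ≈ 6.59%


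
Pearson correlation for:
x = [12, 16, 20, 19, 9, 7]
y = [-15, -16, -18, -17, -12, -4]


n=6, Σx=83, Σy=-82, Σxy=-1255, Σx²=1291, Σy²=1254
r = (6×(-1255) - 83×(-82))/√((6×1291 - 83²)(6×1254 - (-82)²))
= -724/√(857×800) = -724/√685600 ≈ -724/828.0097 ≈ -0.8744

r ≈ -0.8744


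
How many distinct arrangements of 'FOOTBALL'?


Letters: 8, freq: {'F': 1, 'O': 2, 'T': 1, 'B': 1, 'A': 1, 'L': 2}
8!/(1!×2!×1!×1!×1!×2!) = 40320/4 = 10080

10080


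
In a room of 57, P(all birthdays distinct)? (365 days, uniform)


P(all different) = Π(365-i)/365 for i=0..56
= (365/365)×(364/365)×...×(309/365)
= 0.009878

P ≈ 0.0099 ≈ 0.99%


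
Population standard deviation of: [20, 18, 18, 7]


Mean = 63/4
  (20-63/4)²=289/16
  (18-63/4)²=81/16
  (18-63/4)²=81/16
  (7-63/4)²=1225/16
Σ(x-μ)² = 419/4
σ² = (419/4)/4 = 419/16

σ = √(419/16) ≈ 5.1174


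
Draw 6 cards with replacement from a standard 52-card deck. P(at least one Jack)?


P(not a Jack) = 48/52 = 12/13
P(none in 6 draws) = (12/13)^6 = 2985984/4826809
P(≥1 Jack) = 1 - 2985984/4826809 = 1840825/4826809

P = 1840825/4826809 ≈ 38.14%


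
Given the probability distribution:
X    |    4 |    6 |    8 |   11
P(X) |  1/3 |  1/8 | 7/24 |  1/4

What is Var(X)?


E[X] = 43/6
E[X²] = 235/4
Var(X) = E[X²] - (E[X])² = 235/4 - 1849/36 = 133/18

Var(X) = 133/18 ≈ 7.3889


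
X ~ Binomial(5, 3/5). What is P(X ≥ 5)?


P(X ≥ 5) = Σ P(X=i) for i=5..5
P(X=5) = 243/3125
Sum = 243/3125

P(X ≥ 5) = 243/3125 ≈ 7.78%


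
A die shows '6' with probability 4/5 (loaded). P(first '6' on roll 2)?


Geometric: P(X=2) = (1-p)^(k-1)×p = (1/5)^1×4/5 = 4/25

P(X=2) = 4/25 ≈ 16.00%


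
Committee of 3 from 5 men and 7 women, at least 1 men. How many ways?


Count by #men:
  1M,2W: C(5,1)×C(7,2)=105
  2M,1W: C(5,2)×C(7,1)=70
  3M,0W: C(5,3)×C(7,0)=10
Total = 185

185


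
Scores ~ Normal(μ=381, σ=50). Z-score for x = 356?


z = (x - μ)/σ = (356 - 381)/50 = -0.5

z = -0.5


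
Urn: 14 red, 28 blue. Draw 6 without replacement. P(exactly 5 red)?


Hypergeometric: C(14,5)×C(28,1)/C(42,6)
= 2002×28/5245786 = 308/28823

P(X=5) = 308/28823 ≈ 1.07%


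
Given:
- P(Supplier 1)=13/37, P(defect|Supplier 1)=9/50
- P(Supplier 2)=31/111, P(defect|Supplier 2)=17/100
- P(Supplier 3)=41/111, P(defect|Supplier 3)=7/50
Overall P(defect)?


P(B) = Σ P(B|Aᵢ)×P(Aᵢ)
  9/50×13/37 = 117/1850
  17/100×31/111 = 527/11100
  7/50×41/111 = 287/5550
Sum = 601/3700

P(defect) = 601/3700 ≈ 16.24%


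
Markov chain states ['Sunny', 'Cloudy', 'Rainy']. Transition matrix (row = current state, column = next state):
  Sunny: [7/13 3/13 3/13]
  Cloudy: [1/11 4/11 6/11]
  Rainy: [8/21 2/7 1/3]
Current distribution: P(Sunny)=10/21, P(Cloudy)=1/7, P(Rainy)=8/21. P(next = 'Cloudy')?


P(next=Cloudy) = Σᵢ P(now=i)×P(i→Cloudy)
= 10/21×3/13 + 1/7×4/11 + 8/21×2/7
= 10/91 + 4/77 + 16/147 = 5690/21021

P = 5690/21021 ≈ 0.2707


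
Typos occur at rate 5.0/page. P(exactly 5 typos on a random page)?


Poisson(λ=5.0): P(X=5) = e^(-λ)×λ^k/k!
= e^(-5.0) × 5.0^5 / 5!
≈ 0.006737946999 × 3125 / 120 ≈ 0.175467

P(X=5) ≈ 0.175467 ≈ 17.55%


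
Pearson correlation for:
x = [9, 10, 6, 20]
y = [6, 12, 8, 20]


n=4, Σx=45, Σy=46, Σxy=622, Σx²=617, Σy²=644
r = (4×622 - 45×46)/√((4×617 - 45²)(4×644 - 46²))
= 418/√(443×460) = 418/√203780 ≈ 418/451.4200 ≈ 0.9260

r ≈ 0.9260


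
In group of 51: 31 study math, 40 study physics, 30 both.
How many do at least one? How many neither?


|A∪B| = 31+40-30 = 41
Neither = 51-41 = 10

At least one: 41; Neither: 10


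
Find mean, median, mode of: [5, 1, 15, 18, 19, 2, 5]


Sorted: [1, 2, 5, 5, 15, 18, 19]
Mean = 65/7
Median = 5
Freq: {5: 2, 1: 1, 15: 1, 18: 1, 19: 1, 2: 1}
Mode: [5]

Mean=65/7, Median=5, Mode=5


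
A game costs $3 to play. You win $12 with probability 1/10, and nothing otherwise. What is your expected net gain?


E[gain] = (12-3)×1/10 + (-3)×9/10
= 9/10 - 27/10 = -9/5

Expected net gain = $-9/5 ≈ $-1.80


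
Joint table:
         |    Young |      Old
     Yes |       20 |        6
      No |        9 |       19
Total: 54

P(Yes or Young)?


P(Yes∨Young) = P(Yes) + P(Young) - P(Yes∧Young)
= (26 + 29 - 20)/54 = 35/54

P = 35/54 ≈ 64.81%


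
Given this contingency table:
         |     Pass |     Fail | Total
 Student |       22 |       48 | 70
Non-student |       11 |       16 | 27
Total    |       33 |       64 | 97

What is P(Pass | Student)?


P(Pass | Student) = 22/(22+48) = 22/70 = 11/35

P(Pass|Student) = 11/35 ≈ 31.43%


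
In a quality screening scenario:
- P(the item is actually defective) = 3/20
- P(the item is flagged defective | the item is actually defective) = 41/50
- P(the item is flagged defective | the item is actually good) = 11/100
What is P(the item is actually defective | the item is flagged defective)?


Using Bayes' theorem:
P(A|B) = P(B|A)·P(A) / P(B)

P(the item is flagged defective) = 41/50 × 3/20 + 11/100 × 17/20
= 123/1000 + 187/2000 = 433/2000

P(the item is actually defective|the item is flagged defective) = (123/1000) / (433/2000) = 246/433

P(the item is actually defective|the item is flagged defective) = 246/433 ≈ 56.81%


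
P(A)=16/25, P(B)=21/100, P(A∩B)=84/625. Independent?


P(A)×P(B) = 84/625
P(A∩B) = 84/625
Equal ✓ → Independent

Yes, independent


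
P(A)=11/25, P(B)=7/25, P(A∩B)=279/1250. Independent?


P(A)×P(B) = 77/625
P(A∩B) = 279/1250
Not equal → NOT independent

No, not independent


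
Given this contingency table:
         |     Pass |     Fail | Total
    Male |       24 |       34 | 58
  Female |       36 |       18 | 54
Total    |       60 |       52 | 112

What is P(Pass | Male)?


P(Pass | Male) = 24/(24+34) = 24/58 = 12/29

P(Pass|Male) = 12/29 ≈ 41.38%


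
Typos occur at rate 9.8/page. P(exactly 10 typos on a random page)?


Poisson(λ=9.8): P(X=10) = e^(-λ)×λ^k/k!
= e^(-9.8) × 9.8^10 / 10!
≈ 5.545159943e-05 × 8170728068.88 / 3628800 ≈ 0.124857

P(X=10) ≈ 0.124857 ≈ 12.49%


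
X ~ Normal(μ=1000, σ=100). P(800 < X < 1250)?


z₁=(800-1000)/100=-2.0, z₂=(1250-1000)/100=2.5
P = Φ(2.5) - Φ(-2.0) = 0.993790 - 0.022750 = 0.971040 ≈ 0.9710

P(800 < X < 1250) ≈ 0.9710


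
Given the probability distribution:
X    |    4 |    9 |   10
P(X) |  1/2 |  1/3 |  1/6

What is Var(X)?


E[X] = 20/3
E[X²] = 155/3
Var(X) = E[X²] - (E[X])² = 155/3 - 400/9 = 65/9

Var(X) = 65/9 ≈ 7.2222


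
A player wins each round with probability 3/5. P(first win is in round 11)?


Geometric: P(X=11) = (1-p)^(k-1)×p = (2/5)^10×3/5 = 3072/48828125

P(X=11) = 3072/48828125 ≈ 0.01%


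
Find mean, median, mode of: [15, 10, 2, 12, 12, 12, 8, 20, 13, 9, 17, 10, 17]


Sorted: [2, 8, 9, 10, 10, 12, 12, 12, 13, 15, 17, 17, 20]
Mean = 157/13
Median = 12
Freq: {15: 1, 10: 2, 2: 1, 12: 3, 8: 1, 20: 1, 13: 1, 9: 1, 17: 2}
Mode: [12]

Mean=157/13, Median=12, Mode=12


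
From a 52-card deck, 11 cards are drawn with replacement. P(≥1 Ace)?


P(not a Ace) = 48/52 = 12/13
P(none in 11 draws) = (12/13)^11 = 743008370688/1792160394037
P(≥1 Ace) = 1 - 743008370688/1792160394037 = 1049152023349/1792160394037

P = 1049152023349/1792160394037 ≈ 58.54%


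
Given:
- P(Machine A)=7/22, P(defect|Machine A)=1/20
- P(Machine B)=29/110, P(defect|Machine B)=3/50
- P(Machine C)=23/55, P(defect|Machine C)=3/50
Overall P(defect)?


P(B) = Σ P(B|Aᵢ)×P(Aᵢ)
  1/20×7/22 = 7/440
  3/50×29/110 = 87/5500
  3/50×23/55 = 69/2750
Sum = 5/88

P(defect) = 5/88 ≈ 5.68%


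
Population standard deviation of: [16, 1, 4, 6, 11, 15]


Mean = 53/6
  (16-53/6)²=1849/36
  (1-53/6)²=2209/36
  (4-53/6)²=841/36
  (6-53/6)²=289/36
  (11-53/6)²=169/36
  (15-53/6)²=1369/36
Σ(x-μ)² = 1121/6
σ² = (1121/6)/6 = 1121/36

σ = √(1121/36) ≈ 5.5802


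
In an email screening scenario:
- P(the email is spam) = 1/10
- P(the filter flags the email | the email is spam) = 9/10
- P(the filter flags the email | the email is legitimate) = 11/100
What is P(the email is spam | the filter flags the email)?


Using Bayes' theorem:
P(A|B) = P(B|A)·P(A) / P(B)

P(the filter flags the email) = 9/10 × 1/10 + 11/100 × 9/10
= 9/100 + 99/1000 = 189/1000

P(the email is spam|the filter flags the email) = (9/100) / (189/1000) = 10/21

P(the email is spam|the filter flags the email) = 10/21 ≈ 47.62%


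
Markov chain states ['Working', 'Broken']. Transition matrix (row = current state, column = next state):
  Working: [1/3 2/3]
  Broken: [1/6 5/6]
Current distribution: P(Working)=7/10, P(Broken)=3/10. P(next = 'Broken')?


P(next=Broken) = Σᵢ P(now=i)×P(i→Broken)
= 7/10×2/3 + 3/10×5/6
= 7/15 + 1/4 = 43/60

P = 43/60 ≈ 0.7167


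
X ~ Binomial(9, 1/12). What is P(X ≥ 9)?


P(X ≥ 9) = Σ P(X=i) for i=9..9
P(X=9) = 1/5159780352
Sum = 1/5159780352

P(X ≥ 9) = 1/5159780352 ≈ 0.00%


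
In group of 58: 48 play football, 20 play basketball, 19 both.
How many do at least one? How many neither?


|A∪B| = 48+20-19 = 49
Neither = 58-49 = 9

At least one: 49; Neither: 9


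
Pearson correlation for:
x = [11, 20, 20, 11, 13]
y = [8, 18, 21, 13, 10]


n=5, Σx=75, Σy=70, Σxy=1141, Σx²=1211, Σy²=1098
r = (5×1141 - 75×70)/√((5×1211 - 75²)(5×1098 - 70²))
= 455/√(430×590) = 455/√253700 ≈ 455/503.6864 ≈ 0.9033

r ≈ 0.9033


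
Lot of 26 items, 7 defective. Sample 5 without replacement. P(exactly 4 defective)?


Hypergeometric: C(7,4)×C(19,1)/C(26,5)
= 35×19/65780 = 133/13156

P(X=4) = 133/13156 ≈ 1.01%


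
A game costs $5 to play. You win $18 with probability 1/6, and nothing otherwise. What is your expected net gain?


E[gain] = (18-5)×1/6 + (-5)×5/6
= 13/6 - 25/6 = -2

Expected net gain = $-2 ≈ $-2.00


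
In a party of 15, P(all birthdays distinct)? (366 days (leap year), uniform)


P(all different) = Π(366-i)/366 for i=0..14
= (366/366)×(365/366)×...×(352/366)
= 0.747702

P ≈ 0.7477 ≈ 74.77%


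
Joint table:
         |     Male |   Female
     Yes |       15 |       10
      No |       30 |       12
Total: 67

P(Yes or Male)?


P(Yes∨Male) = P(Yes) + P(Male) - P(Yes∧Male)
= (25 + 45 - 15)/67 = 55/67

P = 55/67 ≈ 82.09%


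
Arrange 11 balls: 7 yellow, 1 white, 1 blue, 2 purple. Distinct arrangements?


11!/(7!×1!×1!×2!) = 3960

3960


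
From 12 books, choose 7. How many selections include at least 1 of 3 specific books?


Complement: C(12,7) - C(9,7) = 792 - 36 = 756

756


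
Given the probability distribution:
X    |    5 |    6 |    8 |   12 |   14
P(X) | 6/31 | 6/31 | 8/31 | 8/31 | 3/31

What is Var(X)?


E[X] = 268/31
E[X²] = 2618/31
Var(X) = E[X²] - (E[X])² = 2618/31 - 71824/961 = 9334/961

Var(X) = 9334/961 ≈ 9.7128


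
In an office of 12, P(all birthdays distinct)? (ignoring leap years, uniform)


P(all different) = Π(365-i)/365 for i=0..11
= (365/365)×(364/365)×...×(354/365)
= 0.832975

P ≈ 0.8330 ≈ 83.30%


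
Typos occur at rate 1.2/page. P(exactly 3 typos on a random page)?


Poisson(λ=1.2): P(X=3) = e^(-λ)×λ^k/k!
= e^(-1.2) × 1.2^3 / 3!
≈ 0.3011942119 × 1.728 / 6 ≈ 0.086744

P(X=3) ≈ 0.086744 ≈ 8.67%


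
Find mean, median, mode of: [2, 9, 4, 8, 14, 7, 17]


Sorted: [2, 4, 7, 8, 9, 14, 17]
Mean = 61/7
Median = 8
Freq: {2: 1, 9: 1, 4: 1, 8: 1, 14: 1, 7: 1, 17: 1}
Mode: No mode

Mean=61/7, Median=8, Mode=No mode


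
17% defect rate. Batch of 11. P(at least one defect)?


P(all good) = (83/100)^11 = 1287831418538085836267/10000000000000000000000
P(≥1 defect) = 8712168581461914163733/10000000000000000000000

P = 8712168581461914163733/10000000000000000000000 ≈ 87.12%


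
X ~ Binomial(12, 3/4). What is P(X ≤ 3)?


P(X ≤ 3) = Σ P(X=i) for i=0..3
P(X=0) = 1/16777216
P(X=1) = 9/4194304
P(X=2) = 297/8388608
P(X=3) = 1485/4194304
Sum = 6571/16777216

P(X ≤ 3) = 6571/16777216 ≈ 0.04%


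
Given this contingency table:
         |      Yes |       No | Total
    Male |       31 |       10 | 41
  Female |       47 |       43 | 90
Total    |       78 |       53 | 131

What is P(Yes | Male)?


P(Yes | Male) = 31/(31+10) = 31/41

P(Yes|Male) = 31/41 ≈ 75.61%


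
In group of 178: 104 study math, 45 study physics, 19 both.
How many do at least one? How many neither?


|A∪B| = 104+45-19 = 130
Neither = 178-130 = 48

At least one: 130; Neither: 48


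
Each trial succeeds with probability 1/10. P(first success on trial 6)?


Geometric: P(X=6) = (1-p)^(k-1)×p = (9/10)^5×1/10 = 59049/1000000

P(X=6) = 59049/1000000 ≈ 5.90%


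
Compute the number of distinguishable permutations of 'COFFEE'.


Letters: 6, freq: {'C': 1, 'O': 1, 'F': 2, 'E': 2}
6!/(1!×1!×2!×2!) = 720/4 = 180

180


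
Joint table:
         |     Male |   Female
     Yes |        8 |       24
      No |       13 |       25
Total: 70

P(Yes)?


P(Yes) = (8+24)/70 = 32/70 = 16/35

P(Yes) = 16/35 ≈ 45.71%


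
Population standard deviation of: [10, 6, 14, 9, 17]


Mean = 56/5
  (10-56/5)²=36/25
  (6-56/5)²=676/25
  (14-56/5)²=196/25
  (9-56/5)²=121/25
  (17-56/5)²=841/25
Σ(x-μ)² = 374/5
σ² = (374/5)/5 = 374/25

σ = √(374/25) ≈ 3.8678


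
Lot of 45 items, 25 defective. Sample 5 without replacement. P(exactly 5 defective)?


Hypergeometric: C(25,5)×C(20,0)/C(45,5)
= 53130×1/1221759 = 230/5289

P(X=5) = 230/5289 ≈ 4.35%


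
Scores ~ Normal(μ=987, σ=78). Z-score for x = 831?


z = (x - μ)/σ = (831 - 987)/78 = -2.0

z = -2.0


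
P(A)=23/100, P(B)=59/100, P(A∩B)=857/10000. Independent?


P(A)×P(B) = 1357/10000
P(A∩B) = 857/10000
Not equal → NOT independent

No, not independent


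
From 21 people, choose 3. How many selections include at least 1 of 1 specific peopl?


Complement: C(21,3) - C(20,3) = 1330 - 1140 = 190

190


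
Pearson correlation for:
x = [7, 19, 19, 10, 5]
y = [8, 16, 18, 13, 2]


n=5, Σx=60, Σy=57, Σxy=842, Σx²=896, Σy²=817
r = (5×842 - 60×57)/√((5×896 - 60²)(5×817 - 57²))
= 790/√(880×836) = 790/√735680 ≈ 790/857.7179 ≈ 0.9210

r ≈ 0.9210


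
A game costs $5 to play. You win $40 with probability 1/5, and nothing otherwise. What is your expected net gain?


E[gain] = (40-5)×1/5 + (-5)×4/5
= 7 - 4 = 3

Expected net gain = $3 ≈ $3.00


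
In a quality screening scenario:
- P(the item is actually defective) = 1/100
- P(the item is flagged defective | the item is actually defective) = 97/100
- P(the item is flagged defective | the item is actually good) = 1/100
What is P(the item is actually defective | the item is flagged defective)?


Using Bayes' theorem:
P(A|B) = P(B|A)·P(A) / P(B)

P(the item is flagged defective) = 97/100 × 1/100 + 1/100 × 99/100
= 97/10000 + 99/10000 = 49/2500

P(the item is actually defective|the item is flagged defective) = (97/10000) / (49/2500) = 97/196

P(the item is actually defective|the item is flagged defective) = 97/196 ≈ 49.49%


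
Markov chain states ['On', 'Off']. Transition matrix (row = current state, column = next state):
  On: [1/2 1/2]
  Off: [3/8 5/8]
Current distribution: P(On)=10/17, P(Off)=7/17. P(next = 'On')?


P(next=On) = Σᵢ P(now=i)×P(i→On)
= 10/17×1/2 + 7/17×3/8
= 5/17 + 21/136 = 61/136

P = 61/136 ≈ 0.4485


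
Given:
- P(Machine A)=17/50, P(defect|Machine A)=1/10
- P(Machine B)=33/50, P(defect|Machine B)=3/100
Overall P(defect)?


P(B) = Σ P(B|Aᵢ)×P(Aᵢ)
  1/10×17/50 = 17/500
  3/100×33/50 = 99/5000
Sum = 269/5000

P(defect) = 269/5000 ≈ 5.38%


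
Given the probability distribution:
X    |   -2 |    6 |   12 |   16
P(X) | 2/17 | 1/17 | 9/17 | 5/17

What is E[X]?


E[X] = Σ x·P(X=x)
= (-2)×(2/17) + (6)×(1/17) + (12)×(9/17) + (16)×(5/17)
= 190/17

E[X] = 190/17


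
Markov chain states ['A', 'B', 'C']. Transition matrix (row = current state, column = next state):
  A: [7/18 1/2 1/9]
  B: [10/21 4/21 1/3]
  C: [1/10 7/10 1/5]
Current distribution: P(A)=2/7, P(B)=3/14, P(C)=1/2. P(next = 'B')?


P(next=B) = Σᵢ P(now=i)×P(i→B)
= 2/7×1/2 + 3/14×4/21 + 1/2×7/10
= 1/7 + 2/49 + 7/20 = 523/980

P = 523/980 ≈ 0.5337


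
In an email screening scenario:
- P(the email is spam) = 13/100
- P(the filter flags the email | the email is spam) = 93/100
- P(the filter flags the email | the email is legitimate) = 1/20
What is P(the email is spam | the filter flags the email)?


Using Bayes' theorem:
P(A|B) = P(B|A)·P(A) / P(B)

P(the filter flags the email) = 93/100 × 13/100 + 1/20 × 87/100
= 1209/10000 + 87/2000 = 411/2500

P(the email is spam|the filter flags the email) = (1209/10000) / (411/2500) = 403/548

P(the email is spam|the filter flags the email) = 403/548 ≈ 73.54%


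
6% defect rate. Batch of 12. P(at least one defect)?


P(all good) = (47/50)^12 = 116191483108948578241/244140625000000000000
P(≥1 defect) = 127949141891051421759/244140625000000000000

P = 127949141891051421759/244140625000000000000 ≈ 52.41%


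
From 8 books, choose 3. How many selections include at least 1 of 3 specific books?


Complement: C(8,3) - C(5,3) = 56 - 10 = 46

46


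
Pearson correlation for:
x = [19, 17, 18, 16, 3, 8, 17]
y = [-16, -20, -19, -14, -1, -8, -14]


n=7, Σx=98, Σy=-92, Σxy=-1515, Σx²=1592, Σy²=1474
r = (7×(-1515) - 98×(-92))/√((7×1592 - 98²)(7×1474 - (-92)²))
= -1589/√(1540×1854) = -1589/√2855160 ≈ -1589/1689.7219 ≈ -0.9404

r ≈ -0.9404


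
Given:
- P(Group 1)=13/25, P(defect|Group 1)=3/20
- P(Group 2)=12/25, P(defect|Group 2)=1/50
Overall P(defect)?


P(B) = Σ P(B|Aᵢ)×P(Aᵢ)
  3/20×13/25 = 39/500
  1/50×12/25 = 6/625
Sum = 219/2500

P(defect) = 219/2500 ≈ 8.76%


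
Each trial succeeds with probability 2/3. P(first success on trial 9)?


Geometric: P(X=9) = (1-p)^(k-1)×p = (1/3)^8×2/3 = 2/19683

P(X=9) = 2/19683 ≈ 0.01%


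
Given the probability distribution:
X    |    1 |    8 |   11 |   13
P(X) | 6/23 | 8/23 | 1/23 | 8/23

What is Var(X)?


E[X] = 185/23
E[X²] = 1991/23
Var(X) = E[X²] - (E[X])² = 1991/23 - 34225/529 = 11568/529

Var(X) = 11568/529 ≈ 21.8677


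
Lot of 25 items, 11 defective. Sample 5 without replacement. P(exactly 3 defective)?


Hypergeometric: C(11,3)×C(14,2)/C(25,5)
= 165×91/53130 = 13/46

P(X=3) = 13/46 ≈ 28.26%


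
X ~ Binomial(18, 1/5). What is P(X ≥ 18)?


P(X ≥ 18) = Σ P(X=i) for i=18..18
P(X=18) = 1/3814697265625
Sum = 1/3814697265625

P(X ≥ 18) = 1/3814697265625 ≈ 0.00%


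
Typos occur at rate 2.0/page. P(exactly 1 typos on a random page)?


Poisson(λ=2.0): P(X=1) = e^(-λ)×λ^k/k!
= e^(-2.0) × 2.0^1 / 1!
≈ 0.1353352832 × 2 / 1 ≈ 0.270671

P(X=1) ≈ 0.270671 ≈ 27.07%


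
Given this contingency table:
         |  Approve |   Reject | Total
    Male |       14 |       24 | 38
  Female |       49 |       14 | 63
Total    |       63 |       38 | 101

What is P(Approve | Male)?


P(Approve | Male) = 14/(14+24) = 14/38 = 7/19

P(Approve|Male) = 7/19 ≈ 36.84%


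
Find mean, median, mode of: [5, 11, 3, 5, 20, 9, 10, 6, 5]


Sorted: [3, 5, 5, 5, 6, 9, 10, 11, 20]
Mean = 74/9
Median = 6
Freq: {5: 3, 11: 1, 3: 1, 20: 1, 9: 1, 10: 1, 6: 1}
Mode: [5]

Mean=74/9, Median=6, Mode=5


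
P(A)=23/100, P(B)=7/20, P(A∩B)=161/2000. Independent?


P(A)×P(B) = 161/2000
P(A∩B) = 161/2000
Equal ✓ → Independent

Yes, independent


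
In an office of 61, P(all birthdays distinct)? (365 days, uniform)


P(all different) = Π(365-i)/365 for i=0..60
= (365/365)×(364/365)×...×(305/365)
= 0.004911

P ≈ 0.0049 ≈ 0.49%


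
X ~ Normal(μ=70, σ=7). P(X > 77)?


z = (77-70)/7 = 1.0
P(X > 77) = 1 - P(Z ≤ 1.0) = 1 - 0.8413 = 0.1587

P(X > 77) ≈ 0.1587


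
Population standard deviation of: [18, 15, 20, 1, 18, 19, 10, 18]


Mean = 119/8
  (18-119/8)²=625/64
  (15-119/8)²=1/64
  (20-119/8)²=1681/64
  (1-119/8)²=12321/64
  (18-119/8)²=625/64
  (19-119/8)²=1089/64
  (10-119/8)²=1521/64
  (18-119/8)²=625/64
Σ(x-μ)² = 2311/8
σ² = (2311/8)/8 = 2311/64

σ = √(2311/64) ≈ 6.0091


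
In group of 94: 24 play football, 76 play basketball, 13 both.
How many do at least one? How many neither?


|A∪B| = 24+76-13 = 87
Neither = 94-87 = 7

At least one: 87; Neither: 7


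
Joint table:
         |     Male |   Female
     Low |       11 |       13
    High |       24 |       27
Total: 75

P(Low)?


P(Low) = (11+13)/75 = 24/75 = 8/25

P(Low) = 8/25 ≈ 32.00%


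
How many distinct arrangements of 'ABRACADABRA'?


Letters: 11, freq: {'A': 5, 'B': 2, 'R': 2, 'C': 1, 'D': 1}
11!/(5!×2!×2!×1!×1!) = 39916800/480 = 83160

83160


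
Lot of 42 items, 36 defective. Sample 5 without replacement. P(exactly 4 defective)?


Hypergeometric: C(36,4)×C(6,1)/C(42,5)
= 58905×6/850668 = 8415/20254

P(X=4) = 8415/20254 ≈ 41.55%


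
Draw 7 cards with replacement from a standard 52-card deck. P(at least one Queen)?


P(not a Queen) = 48/52 = 12/13
P(none in 7 draws) = (12/13)^7 = 35831808/62748517
P(≥1 Queen) = 1 - 35831808/62748517 = 26916709/62748517

P = 26916709/62748517 ≈ 42.90%


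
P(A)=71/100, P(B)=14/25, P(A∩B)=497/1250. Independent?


P(A)×P(B) = 497/1250
P(A∩B) = 497/1250
Equal ✓ → Independent

Yes, independent


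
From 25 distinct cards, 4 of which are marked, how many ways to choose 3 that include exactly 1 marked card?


Choose 1 of the 4 marked cards and 2 of the other 21 cards:
C(4,1)×C(21,2) = 4×210 = 840

840


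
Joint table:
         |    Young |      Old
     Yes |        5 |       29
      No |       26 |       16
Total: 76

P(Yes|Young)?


P(Yes|Young) = 5/(5+26) = 5/31

P = 5/31 ≈ 16.13%


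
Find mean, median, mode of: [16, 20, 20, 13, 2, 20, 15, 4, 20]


Sorted: [2, 4, 13, 15, 16, 20, 20, 20, 20]
Mean = 130/9
Median = 16
Freq: {16: 1, 20: 4, 13: 1, 2: 1, 15: 1, 4: 1}
Mode: [20]

Mean=130/9, Median=16, Mode=20


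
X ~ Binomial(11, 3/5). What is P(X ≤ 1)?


P(X ≤ 1) = Σ P(X=i) for i=0..1
P(X=0) = 2048/48828125
P(X=1) = 33792/48828125
Sum = 7168/9765625

P(X ≤ 1) = 7168/9765625 ≈ 0.07%


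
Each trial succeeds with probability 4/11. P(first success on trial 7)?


Geometric: P(X=7) = (1-p)^(k-1)×p = (7/11)^6×4/11 = 470596/19487171

P(X=7) = 470596/19487171 ≈ 2.41%


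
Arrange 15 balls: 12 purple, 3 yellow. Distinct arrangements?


15!/(12!×3!) = 455

455


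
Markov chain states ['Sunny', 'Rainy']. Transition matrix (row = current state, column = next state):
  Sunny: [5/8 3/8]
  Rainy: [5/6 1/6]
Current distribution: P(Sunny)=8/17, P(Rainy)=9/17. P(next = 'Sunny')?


P(next=Sunny) = Σᵢ P(now=i)×P(i→Sunny)
= 8/17×5/8 + 9/17×5/6
= 5/17 + 15/34 = 25/34

P = 25/34 ≈ 0.7353


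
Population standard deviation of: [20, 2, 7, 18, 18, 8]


Mean = 73/6
  (20-73/6)²=2209/36
  (2-73/6)²=3721/36
  (7-73/6)²=961/36
  (18-73/6)²=1225/36
  (18-73/6)²=1225/36
  (8-73/6)²=625/36
Σ(x-μ)² = 1661/6
σ² = (1661/6)/6 = 1661/36

σ = √(1661/36) ≈ 6.7926


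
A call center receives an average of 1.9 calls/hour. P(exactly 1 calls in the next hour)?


Poisson(λ=1.9): P(X=1) = e^(-λ)×λ^k/k!
= e^(-1.9) × 1.9^1 / 1!
≈ 0.1495686192 × 1.9 / 1 ≈ 0.284180

P(X=1) ≈ 0.284180 ≈ 28.42%


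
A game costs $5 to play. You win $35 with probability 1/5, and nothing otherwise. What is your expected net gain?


E[gain] = (35-5)×1/5 + (-5)×4/5
= 6 - 4 = 2

Expected net gain = $2 ≈ $2.00


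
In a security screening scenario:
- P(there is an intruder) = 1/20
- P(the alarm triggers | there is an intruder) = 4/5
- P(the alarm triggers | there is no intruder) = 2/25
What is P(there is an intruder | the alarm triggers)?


Using Bayes' theorem:
P(A|B) = P(B|A)·P(A) / P(B)

P(the alarm triggers) = 4/5 × 1/20 + 2/25 × 19/20
= 1/25 + 19/250 = 29/250

P(there is an intruder|the alarm triggers) = (1/25) / (29/250) = 10/29

P(there is an intruder|the alarm triggers) = 10/29 ≈ 34.48%


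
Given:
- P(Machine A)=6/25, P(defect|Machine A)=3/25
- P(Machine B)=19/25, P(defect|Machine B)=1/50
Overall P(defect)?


P(B) = Σ P(B|Aᵢ)×P(Aᵢ)
  3/25×6/25 = 18/625
  1/50×19/25 = 19/1250
Sum = 11/250

P(defect) = 11/250 ≈ 4.40%


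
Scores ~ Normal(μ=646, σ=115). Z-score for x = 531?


z = (x - μ)/σ = (531 - 646)/115 = -1.0

z = -1.0


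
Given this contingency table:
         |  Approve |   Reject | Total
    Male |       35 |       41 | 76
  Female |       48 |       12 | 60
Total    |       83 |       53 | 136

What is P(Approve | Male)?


P(Approve | Male) = 35/(35+41) = 35/76

P(Approve|Male) = 35/76 ≈ 46.05%


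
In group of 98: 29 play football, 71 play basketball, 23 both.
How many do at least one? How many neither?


|A∪B| = 29+71-23 = 77
Neither = 98-77 = 21

At least one: 77; Neither: 21


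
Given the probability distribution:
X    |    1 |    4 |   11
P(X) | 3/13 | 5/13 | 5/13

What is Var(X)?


E[X] = 6
E[X²] = 688/13
Var(X) = E[X²] - (E[X])² = 688/13 - 36 = 220/13

Var(X) = 220/13 ≈ 16.9231


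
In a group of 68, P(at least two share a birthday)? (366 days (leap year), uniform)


P(all different) = Π(366-i)/366 for i=0..67
= 0.001299
P(match) = 1 - 0.001299 = 0.998701

P ≈ 0.9987 ≈ 99.87%


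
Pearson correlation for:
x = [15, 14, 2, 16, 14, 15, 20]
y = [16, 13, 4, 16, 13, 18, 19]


n=7, Σx=96, Σy=99, Σxy=1518, Σx²=1502, Σy²=1551
r = (7×1518 - 96×99)/√((7×1502 - 96²)(7×1551 - 99²))
= 1122/√(1298×1056) = 1122/√1370688 ≈ 1122/1170.7639 ≈ 0.9583

r ≈ 0.9583


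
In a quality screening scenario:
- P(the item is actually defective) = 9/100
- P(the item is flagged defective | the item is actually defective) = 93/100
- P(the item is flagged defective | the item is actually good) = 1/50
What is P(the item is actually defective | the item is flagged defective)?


Using Bayes' theorem:
P(A|B) = P(B|A)·P(A) / P(B)

P(the item is flagged defective) = 93/100 × 9/100 + 1/50 × 91/100
= 837/10000 + 91/5000 = 1019/10000

P(the item is actually defective|the item is flagged defective) = (837/10000) / (1019/10000) = 837/1019

P(the item is actually defective|the item is flagged defective) = 837/1019 ≈ 82.14%
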